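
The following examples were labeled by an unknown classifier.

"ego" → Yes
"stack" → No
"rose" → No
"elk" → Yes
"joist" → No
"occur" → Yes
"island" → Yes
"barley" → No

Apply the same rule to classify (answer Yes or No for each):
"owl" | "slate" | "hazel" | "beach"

Yes, No, No, No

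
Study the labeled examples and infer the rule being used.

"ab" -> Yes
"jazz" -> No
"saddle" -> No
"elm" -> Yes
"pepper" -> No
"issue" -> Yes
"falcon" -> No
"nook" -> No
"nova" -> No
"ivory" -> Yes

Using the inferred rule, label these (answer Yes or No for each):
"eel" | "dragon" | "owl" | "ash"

The pattern is that an item is 'Yes' exactly when: starts with a vowel.
"eel" — starts with 'e', hence Yes.
"dragon" — starts with 'd', hence No.
"owl" — starts with 'o', hence Yes.
"ash" — starts with 'a', hence Yes.

Yes, No, Yes, Yes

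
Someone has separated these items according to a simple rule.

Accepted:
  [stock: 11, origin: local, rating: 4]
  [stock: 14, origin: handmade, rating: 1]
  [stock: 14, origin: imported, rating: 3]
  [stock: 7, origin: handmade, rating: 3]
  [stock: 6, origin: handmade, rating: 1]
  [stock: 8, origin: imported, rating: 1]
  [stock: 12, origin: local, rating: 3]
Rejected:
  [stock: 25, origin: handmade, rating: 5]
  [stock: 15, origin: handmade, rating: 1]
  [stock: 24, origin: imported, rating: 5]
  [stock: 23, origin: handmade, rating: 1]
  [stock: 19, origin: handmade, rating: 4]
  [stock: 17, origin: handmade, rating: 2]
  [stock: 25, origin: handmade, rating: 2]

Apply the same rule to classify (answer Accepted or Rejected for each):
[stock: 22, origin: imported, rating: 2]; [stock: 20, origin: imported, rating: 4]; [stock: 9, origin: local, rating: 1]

The simplest hypothesis consistent with all the labels is: stock ≤ 14.
Rejected: [stock: 22, origin: imported, rating: 2], since stock = 22.
Rejected: [stock: 20, origin: imported, rating: 4], since stock = 20.
Accepted: [stock: 9, origin: local, rating: 1], since stock = 9.

Rejected, Rejected, Accepted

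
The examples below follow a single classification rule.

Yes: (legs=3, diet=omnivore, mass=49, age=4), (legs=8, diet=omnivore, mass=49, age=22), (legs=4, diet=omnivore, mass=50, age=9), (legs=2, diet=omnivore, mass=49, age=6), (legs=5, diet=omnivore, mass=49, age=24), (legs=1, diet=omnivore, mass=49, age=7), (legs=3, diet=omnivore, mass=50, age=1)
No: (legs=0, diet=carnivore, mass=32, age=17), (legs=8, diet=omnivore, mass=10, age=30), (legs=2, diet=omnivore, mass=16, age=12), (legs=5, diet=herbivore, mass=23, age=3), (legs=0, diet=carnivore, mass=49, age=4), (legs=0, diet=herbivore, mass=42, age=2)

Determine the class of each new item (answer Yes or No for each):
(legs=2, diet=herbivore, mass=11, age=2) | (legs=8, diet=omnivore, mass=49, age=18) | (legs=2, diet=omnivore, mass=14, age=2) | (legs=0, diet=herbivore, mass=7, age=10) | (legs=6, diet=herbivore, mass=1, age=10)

No, Yes, No, No, No

Every 'Yes' example satisfies: diet is omnivore AND mass ≥ 23. None of the 'No' examples do.
(legs=2, diet=herbivore, mass=11, age=2) — diet is herbivore, mass = 11, hence No. (legs=8, diet=omnivore, mass=49, age=18) — diet is omnivore, mass = 49, hence Yes. (legs=2, diet=omnivore, mass=14, age=2) — diet is omnivore, mass = 14, hence No. (legs=0, diet=herbivore, mass=7, age=10) — diet is herbivore, mass = 7, hence No. (legs=6, diet=herbivore, mass=1, age=10) — diet is herbivore, mass = 1, hence No.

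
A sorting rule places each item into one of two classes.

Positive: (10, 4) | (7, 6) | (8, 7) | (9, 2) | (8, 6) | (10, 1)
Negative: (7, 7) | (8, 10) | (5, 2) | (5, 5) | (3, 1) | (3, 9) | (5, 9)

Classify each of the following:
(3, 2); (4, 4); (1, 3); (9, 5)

The simplest hypothesis consistent with all the labels is: first > second AND sum ≥ 10.

Negative, Negative, Negative, Positive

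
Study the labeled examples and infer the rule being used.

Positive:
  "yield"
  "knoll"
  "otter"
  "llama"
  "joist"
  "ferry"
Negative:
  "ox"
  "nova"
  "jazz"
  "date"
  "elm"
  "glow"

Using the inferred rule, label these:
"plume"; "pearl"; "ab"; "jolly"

All 'Positive' examples share one property — length 5 — and every 'Negative' example lacks it.
"plume": Positive (length 5). "pearl": Positive (length 5). "ab": Negative (length 2). "jolly": Positive (length 5).

Positive, Positive, Negative, Positive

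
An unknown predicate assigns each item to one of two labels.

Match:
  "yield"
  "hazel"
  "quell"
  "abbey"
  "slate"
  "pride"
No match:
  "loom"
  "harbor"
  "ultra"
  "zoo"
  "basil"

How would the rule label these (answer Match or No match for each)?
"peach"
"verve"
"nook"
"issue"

Match, Match, No match, Match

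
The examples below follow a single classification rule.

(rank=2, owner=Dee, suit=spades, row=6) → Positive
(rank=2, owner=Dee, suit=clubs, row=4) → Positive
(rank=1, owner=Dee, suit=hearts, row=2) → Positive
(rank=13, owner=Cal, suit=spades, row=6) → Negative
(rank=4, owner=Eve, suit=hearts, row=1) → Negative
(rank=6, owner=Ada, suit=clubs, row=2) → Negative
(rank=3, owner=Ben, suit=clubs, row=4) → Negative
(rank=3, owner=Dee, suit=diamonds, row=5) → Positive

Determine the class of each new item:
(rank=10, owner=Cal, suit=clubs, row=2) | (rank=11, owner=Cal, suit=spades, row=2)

Negative, Negative

The classifier is using: owner is Dee.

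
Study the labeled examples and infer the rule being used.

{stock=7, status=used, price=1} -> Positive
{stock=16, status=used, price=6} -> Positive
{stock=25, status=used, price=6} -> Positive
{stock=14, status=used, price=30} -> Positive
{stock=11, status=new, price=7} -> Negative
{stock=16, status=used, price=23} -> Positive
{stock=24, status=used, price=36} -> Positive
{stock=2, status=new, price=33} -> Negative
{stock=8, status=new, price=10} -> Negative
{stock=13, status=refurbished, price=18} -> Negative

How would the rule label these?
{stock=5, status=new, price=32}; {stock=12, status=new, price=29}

All 'Positive' examples share one property — status is used — and every 'Negative' example lacks it.
{stock=5, status=new, price=32}: status is new, doesn't qualify → Negative.
{stock=12, status=new, price=29}: status is new, doesn't qualify → Negative.

Negative, Negative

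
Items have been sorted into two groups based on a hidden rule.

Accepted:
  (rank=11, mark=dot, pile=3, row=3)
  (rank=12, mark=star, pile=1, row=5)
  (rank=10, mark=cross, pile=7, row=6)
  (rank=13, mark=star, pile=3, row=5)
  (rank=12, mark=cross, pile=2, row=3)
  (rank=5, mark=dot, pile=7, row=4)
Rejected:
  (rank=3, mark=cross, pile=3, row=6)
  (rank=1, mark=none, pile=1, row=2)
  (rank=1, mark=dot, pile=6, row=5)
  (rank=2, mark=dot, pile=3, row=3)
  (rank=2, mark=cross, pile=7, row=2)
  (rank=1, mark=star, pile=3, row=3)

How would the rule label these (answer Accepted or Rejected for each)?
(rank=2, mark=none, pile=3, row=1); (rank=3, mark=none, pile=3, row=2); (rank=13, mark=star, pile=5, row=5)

A rule that fits every label: rank ≥ 5 — true of each 'Accepted' example, false of each 'Rejected' one.
(rank=2, mark=none, pile=3, row=1): rank = 2, does not satisfy this → Rejected.
(rank=3, mark=none, pile=3, row=2): rank = 3, does not satisfy this → Rejected.
(rank=13, mark=star, pile=5, row=5): rank = 13, qualifies → Accepted.

Rejected, Rejected, Accepted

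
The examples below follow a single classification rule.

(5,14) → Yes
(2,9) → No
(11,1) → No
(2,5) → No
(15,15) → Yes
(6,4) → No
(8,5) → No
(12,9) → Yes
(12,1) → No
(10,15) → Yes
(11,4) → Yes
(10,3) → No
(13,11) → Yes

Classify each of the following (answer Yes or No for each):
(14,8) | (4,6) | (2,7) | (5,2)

Rule: sum ≥ 15. This holds for each 'Yes' example and fails for each 'No' one.
(14,8): 14+8 = 22 — qualifies, so Yes. (4,6): 4+6 = 10 — fails this test, so No. (2,7): 2+7 = 9 — fails this test, so No. (5,2): 5+2 = 7 — fails this test, so No.

Yes, No, No, No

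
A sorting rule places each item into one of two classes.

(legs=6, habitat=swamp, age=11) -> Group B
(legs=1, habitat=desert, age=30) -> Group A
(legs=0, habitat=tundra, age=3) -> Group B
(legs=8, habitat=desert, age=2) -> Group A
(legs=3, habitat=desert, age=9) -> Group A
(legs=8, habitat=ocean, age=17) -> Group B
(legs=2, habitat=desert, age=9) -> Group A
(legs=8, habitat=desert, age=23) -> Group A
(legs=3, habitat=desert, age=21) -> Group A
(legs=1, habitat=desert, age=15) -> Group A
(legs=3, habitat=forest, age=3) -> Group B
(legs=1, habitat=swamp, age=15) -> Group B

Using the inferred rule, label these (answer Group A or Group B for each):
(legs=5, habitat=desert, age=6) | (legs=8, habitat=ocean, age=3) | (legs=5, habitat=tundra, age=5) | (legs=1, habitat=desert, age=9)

Group A, Group B, Group B, Group A

The distinguishing property — habitat is desert — holds for all the 'Group A' cases and none of the 'Group B' cases.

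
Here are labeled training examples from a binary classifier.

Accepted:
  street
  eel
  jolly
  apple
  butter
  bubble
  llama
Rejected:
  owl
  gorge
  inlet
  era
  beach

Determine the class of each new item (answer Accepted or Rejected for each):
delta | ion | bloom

The distinguishing property — has a double letter — holds for all the 'Accepted' cases and none of the 'Rejected' cases.
delta: no doubled letter — lacks this property, so Rejected. ion: no doubled letter — lacks this property, so Rejected. bloom: 'oo' doubled — satisfies this, so Accepted.

Rejected, Rejected, Accepted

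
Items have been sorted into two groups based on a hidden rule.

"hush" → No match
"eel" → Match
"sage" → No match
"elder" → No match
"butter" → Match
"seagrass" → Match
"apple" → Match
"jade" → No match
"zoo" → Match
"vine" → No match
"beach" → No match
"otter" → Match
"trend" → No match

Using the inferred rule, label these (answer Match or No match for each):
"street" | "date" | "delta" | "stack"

Match, No match, No match, No match

The rule appears to be: has a double letter.
Match: "street", since 'ee' doubled. No match: "date", since no doubled letter. No match: "delta", since no doubled letter. No match: "stack", since no doubled letter.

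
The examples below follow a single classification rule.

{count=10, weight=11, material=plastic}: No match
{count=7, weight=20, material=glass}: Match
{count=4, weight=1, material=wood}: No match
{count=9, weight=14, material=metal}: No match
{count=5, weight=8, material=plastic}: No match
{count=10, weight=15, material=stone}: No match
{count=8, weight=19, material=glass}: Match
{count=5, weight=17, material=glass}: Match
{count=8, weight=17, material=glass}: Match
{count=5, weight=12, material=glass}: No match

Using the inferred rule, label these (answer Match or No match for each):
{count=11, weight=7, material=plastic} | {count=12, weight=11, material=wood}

No match, No match

All 'Match' examples share one property — weight ≥ 17 — and every 'No match' example lacks it.
{count=11, weight=7, material=plastic} — weight = 7, hence No match.
{count=12, weight=11, material=wood} — weight = 11, hence No match.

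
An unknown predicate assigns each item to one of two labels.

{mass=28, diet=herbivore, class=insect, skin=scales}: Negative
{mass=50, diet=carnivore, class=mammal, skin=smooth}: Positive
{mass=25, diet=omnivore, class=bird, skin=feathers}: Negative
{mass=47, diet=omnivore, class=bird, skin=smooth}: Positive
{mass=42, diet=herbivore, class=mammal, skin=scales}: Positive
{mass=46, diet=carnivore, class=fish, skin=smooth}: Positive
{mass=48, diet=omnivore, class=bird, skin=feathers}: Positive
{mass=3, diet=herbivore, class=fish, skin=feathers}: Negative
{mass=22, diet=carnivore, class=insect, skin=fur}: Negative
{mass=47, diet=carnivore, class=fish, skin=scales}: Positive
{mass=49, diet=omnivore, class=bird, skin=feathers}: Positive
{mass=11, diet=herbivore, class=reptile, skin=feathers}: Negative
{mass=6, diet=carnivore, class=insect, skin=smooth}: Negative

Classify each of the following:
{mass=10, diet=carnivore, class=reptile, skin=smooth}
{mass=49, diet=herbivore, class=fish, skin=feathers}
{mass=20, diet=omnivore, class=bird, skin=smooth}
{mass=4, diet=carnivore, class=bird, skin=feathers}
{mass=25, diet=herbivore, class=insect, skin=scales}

The distinguishing property — mass ≥ 42 — holds for all the 'Positive' cases and none of the 'Negative' cases.
{mass=10, diet=carnivore, class=reptile, skin=smooth}: mass = 10, fails this test → Negative.
{mass=49, diet=herbivore, class=fish, skin=feathers}: mass = 49, qualifies → Positive.
{mass=20, diet=omnivore, class=bird, skin=smooth}: mass = 20, fails this test → Negative.
{mass=4, diet=carnivore, class=bird, skin=feathers}: mass = 4, fails this test → Negative.
{mass=25, diet=herbivore, class=insect, skin=scales}: mass = 25, fails this test → Negative.

Negative, Positive, Negative, Negative, Negative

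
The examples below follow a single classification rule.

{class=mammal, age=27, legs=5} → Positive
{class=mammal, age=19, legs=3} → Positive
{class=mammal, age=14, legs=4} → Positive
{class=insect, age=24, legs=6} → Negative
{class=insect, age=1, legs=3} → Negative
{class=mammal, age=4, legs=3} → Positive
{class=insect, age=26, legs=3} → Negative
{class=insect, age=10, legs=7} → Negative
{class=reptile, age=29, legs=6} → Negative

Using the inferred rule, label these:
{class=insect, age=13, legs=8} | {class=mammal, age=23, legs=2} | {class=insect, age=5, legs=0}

Negative, Positive, Negative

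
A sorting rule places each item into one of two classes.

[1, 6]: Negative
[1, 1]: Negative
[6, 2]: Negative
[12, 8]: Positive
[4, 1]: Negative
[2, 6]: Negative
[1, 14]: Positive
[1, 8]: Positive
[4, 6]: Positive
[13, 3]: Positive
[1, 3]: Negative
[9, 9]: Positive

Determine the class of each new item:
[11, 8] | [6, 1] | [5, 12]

Positive, Negative, Positive

The pattern is that an item is 'Positive' exactly when: sum ≥ 9.
[11, 8] — 11+8 = 19, hence Positive. [6, 1] — 6+1 = 7, hence Negative. [5, 12] — 5+12 = 17, hence Positive.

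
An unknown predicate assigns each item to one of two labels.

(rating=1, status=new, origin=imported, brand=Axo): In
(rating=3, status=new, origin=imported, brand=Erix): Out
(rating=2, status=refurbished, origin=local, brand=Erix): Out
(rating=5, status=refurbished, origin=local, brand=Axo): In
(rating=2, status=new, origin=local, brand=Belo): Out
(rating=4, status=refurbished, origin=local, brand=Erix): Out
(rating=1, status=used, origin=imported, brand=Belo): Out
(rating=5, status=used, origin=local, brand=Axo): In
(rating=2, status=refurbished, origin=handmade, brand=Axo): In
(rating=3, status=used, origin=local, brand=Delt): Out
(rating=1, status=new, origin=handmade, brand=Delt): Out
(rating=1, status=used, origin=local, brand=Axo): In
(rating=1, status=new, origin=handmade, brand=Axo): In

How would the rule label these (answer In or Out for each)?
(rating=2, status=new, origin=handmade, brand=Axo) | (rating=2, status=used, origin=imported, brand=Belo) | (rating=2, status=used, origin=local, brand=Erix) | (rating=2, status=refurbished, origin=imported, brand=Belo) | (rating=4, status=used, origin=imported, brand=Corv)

In, Out, Out, Out, Out

Every 'In' example satisfies: brand is Axo. None of the 'Out' examples do.
(rating=2, status=new, origin=handmade, brand=Axo) → brand is Axo → In.
(rating=2, status=used, origin=imported, brand=Belo) → brand is Belo → Out.
(rating=2, status=used, origin=local, brand=Erix) → brand is Erix → Out.
(rating=2, status=refurbished, origin=imported, brand=Belo) → brand is Belo → Out.
(rating=4, status=used, origin=imported, brand=Corv) → brand is Corv → Out.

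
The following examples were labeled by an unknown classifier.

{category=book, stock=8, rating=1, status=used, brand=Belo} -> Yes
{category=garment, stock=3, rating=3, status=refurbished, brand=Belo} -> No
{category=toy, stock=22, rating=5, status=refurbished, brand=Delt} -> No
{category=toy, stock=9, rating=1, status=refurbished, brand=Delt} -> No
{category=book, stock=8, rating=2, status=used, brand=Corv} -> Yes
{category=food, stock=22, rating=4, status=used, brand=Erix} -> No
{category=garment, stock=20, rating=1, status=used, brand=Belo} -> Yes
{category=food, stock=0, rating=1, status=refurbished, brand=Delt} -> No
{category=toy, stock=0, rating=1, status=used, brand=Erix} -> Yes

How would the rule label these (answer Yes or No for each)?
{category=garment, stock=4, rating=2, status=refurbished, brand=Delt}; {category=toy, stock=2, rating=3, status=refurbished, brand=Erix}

No, No

The common property of the 'Yes' items is: status is used AND rating ≤ 2. No 'No' item has it.
{category=garment, stock=4, rating=2, status=refurbished, brand=Delt} — status is refurbished, rating = 2, hence No.
{category=toy, stock=2, rating=3, status=refurbished, brand=Erix} — status is refurbished, rating = 3, hence No.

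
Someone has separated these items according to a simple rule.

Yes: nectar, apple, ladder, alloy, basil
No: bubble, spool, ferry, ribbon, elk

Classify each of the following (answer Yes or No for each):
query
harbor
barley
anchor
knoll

No, Yes, Yes, Yes, No

Rule: contains 'a'. This holds for each 'Yes' example and fails for each 'No' one.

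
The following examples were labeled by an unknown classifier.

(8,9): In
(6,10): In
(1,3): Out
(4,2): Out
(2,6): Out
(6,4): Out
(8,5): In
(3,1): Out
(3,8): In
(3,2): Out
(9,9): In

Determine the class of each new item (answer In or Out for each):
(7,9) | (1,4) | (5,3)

In, Out, Out

One predicate separates the groups cleanly: sum ≥ 11.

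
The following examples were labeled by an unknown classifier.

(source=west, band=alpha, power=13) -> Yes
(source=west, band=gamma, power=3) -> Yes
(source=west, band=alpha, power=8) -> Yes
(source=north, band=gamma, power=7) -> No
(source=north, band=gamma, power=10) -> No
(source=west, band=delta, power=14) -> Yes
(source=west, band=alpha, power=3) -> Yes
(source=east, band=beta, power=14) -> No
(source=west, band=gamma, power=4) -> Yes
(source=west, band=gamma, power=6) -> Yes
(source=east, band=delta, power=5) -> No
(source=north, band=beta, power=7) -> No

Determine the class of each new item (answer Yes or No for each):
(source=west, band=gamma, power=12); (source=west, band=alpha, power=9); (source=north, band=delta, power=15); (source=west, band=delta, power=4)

The common property of the 'Yes' items is: source is west. No 'No' item has it.
(source=west, band=gamma, power=12) → source is west → Yes. (source=west, band=alpha, power=9) → source is west → Yes. (source=north, band=delta, power=15) → source is north → No. (source=west, band=delta, power=4) → source is west → Yes.

Yes, Yes, No, Yes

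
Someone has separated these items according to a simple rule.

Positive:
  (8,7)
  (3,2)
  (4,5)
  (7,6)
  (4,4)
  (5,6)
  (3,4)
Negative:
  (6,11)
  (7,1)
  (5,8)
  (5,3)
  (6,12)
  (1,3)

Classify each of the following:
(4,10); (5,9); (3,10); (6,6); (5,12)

Negative, Negative, Negative, Positive, Negative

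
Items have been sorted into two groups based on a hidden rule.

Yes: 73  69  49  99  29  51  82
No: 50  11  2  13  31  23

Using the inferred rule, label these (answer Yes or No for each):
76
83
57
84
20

Yes, Yes, Yes, Yes, No

The common property of the 'Yes' items is: digit sum ≥ 6. No 'No' item has it.
76: Yes (digit sum 7+6 = 13).
83: Yes (digit sum 8+3 = 11).
57: Yes (digit sum 5+7 = 12).
84: Yes (digit sum 8+4 = 12).
20: No (digit sum 2+0 = 2).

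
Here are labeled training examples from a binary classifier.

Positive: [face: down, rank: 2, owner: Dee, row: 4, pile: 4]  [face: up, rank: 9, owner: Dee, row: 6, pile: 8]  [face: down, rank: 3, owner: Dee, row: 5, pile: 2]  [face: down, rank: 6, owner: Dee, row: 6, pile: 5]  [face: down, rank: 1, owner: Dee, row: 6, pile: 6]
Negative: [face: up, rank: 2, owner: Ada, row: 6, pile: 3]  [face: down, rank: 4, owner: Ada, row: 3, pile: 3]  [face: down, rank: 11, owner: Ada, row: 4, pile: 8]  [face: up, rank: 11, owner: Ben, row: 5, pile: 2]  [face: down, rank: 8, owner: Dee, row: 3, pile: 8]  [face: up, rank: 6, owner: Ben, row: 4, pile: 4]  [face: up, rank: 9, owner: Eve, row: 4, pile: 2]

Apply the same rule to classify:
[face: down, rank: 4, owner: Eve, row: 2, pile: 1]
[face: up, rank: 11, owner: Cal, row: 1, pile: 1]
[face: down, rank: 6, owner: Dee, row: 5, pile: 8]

Rule: owner is Dee AND row ≥ 4. This holds for each 'Positive' example and fails for each 'Negative' one.
[face: down, rank: 4, owner: Eve, row: 2, pile: 1]: Negative (owner is Eve, row = 2). [face: up, rank: 11, owner: Cal, row: 1, pile: 1]: Negative (owner is Cal, row = 1). [face: down, rank: 6, owner: Dee, row: 5, pile: 8]: Positive (owner is Dee, row = 5).

Negative, Negative, Positive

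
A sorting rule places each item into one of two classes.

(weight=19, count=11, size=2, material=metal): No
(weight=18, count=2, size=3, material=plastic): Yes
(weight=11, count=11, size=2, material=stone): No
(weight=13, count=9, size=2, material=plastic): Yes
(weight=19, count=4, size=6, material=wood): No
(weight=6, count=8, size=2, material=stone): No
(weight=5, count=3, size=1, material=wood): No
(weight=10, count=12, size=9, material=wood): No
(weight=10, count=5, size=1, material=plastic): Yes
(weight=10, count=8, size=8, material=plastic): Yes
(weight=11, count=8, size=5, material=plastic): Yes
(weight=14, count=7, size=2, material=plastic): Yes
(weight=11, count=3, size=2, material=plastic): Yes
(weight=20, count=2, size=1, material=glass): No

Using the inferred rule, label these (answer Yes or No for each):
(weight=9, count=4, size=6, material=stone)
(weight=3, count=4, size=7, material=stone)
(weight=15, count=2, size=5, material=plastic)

No, No, Yes

Every 'Yes' example satisfies: material is plastic. None of the 'No' examples do.
(weight=9, count=4, size=6, material=stone): material is stone — does not satisfy this, so No. (weight=3, count=4, size=7, material=stone): material is stone — does not satisfy this, so No. (weight=15, count=2, size=5, material=plastic): material is plastic — passes, so Yes.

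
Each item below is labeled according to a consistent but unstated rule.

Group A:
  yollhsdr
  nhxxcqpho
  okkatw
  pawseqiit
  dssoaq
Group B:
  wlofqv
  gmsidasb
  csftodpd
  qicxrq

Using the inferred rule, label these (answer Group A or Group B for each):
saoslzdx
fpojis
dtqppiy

Group B, Group B, Group A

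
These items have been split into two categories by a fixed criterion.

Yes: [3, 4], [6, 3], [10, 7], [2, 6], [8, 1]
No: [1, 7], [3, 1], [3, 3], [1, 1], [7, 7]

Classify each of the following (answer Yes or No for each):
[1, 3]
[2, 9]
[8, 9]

No, Yes, Yes

Looking at the examples, the only property every 'Yes' case has and every 'No' case lacks is: product is even.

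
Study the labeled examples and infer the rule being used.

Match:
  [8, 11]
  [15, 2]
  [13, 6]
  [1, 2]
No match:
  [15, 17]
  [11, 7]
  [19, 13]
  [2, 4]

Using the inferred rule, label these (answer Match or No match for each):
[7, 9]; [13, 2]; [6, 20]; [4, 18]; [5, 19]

No match, Match, No match, No match, No match

Comparing the two groups points to one rule — sum is odd.
[7, 9] → 7+9 = 16 → No match.
[13, 2] → 13+2 = 15 → Match.
[6, 20] → 6+20 = 26 → No match.
[4, 18] → 4+18 = 22 → No match.
[5, 19] → 5+19 = 24 → No match.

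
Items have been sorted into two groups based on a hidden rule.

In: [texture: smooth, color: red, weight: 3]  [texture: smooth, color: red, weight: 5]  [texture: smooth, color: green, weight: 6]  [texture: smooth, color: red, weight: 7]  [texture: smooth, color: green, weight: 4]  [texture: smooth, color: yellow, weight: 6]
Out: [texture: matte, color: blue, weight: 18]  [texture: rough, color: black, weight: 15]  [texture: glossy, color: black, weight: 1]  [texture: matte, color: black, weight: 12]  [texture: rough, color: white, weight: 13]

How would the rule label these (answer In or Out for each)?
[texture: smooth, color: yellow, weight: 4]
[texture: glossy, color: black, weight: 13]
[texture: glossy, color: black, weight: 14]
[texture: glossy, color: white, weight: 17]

In, Out, Out, Out

Rule: texture is smooth. This holds for each 'In' example and fails for each 'Out' one.
[texture: smooth, color: yellow, weight: 4]: texture is smooth — has this property, so In. [texture: glossy, color: black, weight: 13]: texture is glossy — fails this test, so Out. [texture: glossy, color: black, weight: 14]: texture is glossy — fails this test, so Out. [texture: glossy, color: white, weight: 17]: texture is glossy — fails this test, so Out.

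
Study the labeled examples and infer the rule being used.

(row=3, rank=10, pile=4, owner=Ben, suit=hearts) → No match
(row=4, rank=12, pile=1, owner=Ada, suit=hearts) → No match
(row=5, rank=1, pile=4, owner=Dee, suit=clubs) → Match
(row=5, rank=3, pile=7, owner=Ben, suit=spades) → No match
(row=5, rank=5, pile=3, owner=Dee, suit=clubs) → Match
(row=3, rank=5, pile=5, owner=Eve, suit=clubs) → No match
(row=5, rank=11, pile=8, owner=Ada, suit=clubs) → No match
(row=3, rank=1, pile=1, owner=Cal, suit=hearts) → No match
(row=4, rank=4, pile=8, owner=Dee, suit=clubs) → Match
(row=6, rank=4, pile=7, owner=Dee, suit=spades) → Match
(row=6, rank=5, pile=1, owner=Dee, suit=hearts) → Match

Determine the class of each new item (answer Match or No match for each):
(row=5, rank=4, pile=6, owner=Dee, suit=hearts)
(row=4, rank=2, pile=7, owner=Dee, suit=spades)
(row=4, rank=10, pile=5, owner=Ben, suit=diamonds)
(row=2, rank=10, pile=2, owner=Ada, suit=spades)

The rule appears to be: owner is Dee.

Match, Match, No match, No match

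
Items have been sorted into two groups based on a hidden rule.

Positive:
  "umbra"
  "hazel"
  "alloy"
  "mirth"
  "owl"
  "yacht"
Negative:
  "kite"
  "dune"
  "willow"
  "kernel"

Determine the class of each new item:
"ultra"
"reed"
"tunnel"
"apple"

Positive, Negative, Negative, Positive

Looking at the examples, the only property every 'Positive' case has and every 'Negative' case lacks is: odd length.
"ultra": length 5 — matches, so Positive. "reed": length 4 — lacks this property, so Negative. "tunnel": length 6 — lacks this property, so Negative. "apple": length 5 — matches, so Positive.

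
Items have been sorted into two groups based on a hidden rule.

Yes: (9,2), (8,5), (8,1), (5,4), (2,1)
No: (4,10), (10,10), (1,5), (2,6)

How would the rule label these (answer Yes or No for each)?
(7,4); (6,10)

Every 'Yes' example satisfies: sum is odd. None of the 'No' examples do.

Yes, No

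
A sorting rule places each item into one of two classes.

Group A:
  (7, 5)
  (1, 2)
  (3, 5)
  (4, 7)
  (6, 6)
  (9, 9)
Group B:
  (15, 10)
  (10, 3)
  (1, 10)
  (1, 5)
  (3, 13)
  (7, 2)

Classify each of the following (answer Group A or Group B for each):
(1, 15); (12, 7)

Group B, Group B

A rule that fits every label: |first − second| ≤ 3 — true of each 'Group A' example, false of each 'Group B' one.
(1, 15) — |1−15| = 14, hence Group B.
(12, 7) — |12−7| = 5, hence Group B.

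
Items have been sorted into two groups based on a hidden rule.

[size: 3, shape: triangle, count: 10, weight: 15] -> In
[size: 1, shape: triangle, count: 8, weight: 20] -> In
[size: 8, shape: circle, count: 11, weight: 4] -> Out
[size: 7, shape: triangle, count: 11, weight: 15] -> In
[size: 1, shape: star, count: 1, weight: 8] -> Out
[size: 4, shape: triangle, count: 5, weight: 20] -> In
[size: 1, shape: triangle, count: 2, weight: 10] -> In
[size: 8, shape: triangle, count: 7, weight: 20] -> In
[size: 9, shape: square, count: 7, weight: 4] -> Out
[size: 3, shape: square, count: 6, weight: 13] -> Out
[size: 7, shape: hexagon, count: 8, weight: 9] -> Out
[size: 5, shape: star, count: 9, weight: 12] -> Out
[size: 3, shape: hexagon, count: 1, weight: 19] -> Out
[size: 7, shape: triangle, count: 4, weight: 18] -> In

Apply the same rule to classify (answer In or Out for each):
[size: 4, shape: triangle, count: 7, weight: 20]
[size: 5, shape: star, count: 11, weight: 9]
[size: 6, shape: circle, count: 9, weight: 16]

In, Out, Out

Rule: shape is triangle. This holds for each 'In' example and fails for each 'Out' one.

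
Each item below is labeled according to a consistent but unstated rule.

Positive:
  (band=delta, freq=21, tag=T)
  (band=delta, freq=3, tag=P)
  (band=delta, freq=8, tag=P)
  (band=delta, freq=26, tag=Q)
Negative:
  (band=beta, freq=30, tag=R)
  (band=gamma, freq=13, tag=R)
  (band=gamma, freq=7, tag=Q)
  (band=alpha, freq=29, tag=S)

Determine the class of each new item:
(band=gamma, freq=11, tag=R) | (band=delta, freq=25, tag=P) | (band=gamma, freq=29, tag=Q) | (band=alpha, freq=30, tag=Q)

Every 'Positive' example satisfies: band is delta. None of the 'Negative' examples do.

Negative, Positive, Negative, Negative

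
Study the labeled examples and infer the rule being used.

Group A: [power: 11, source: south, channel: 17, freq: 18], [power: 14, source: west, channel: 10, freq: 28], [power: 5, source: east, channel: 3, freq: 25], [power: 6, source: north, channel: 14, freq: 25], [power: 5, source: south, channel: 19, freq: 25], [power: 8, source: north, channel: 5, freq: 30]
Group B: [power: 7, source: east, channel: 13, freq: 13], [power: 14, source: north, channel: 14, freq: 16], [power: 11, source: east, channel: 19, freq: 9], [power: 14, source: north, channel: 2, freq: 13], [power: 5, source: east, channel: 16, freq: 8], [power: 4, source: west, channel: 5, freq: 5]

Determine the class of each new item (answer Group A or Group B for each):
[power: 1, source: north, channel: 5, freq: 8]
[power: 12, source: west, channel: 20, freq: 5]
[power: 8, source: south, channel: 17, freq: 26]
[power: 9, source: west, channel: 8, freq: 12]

Group B, Group B, Group A, Group B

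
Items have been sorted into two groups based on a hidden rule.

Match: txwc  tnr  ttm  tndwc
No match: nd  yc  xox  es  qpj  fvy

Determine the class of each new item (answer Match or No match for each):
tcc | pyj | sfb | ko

The rule appears to be: contains 't'.
tcc → has 't' → Match.
pyj → no 't' → No match.
sfb → no 't' → No match.
ko → no 't' → No match.

Match, No match, No match, No match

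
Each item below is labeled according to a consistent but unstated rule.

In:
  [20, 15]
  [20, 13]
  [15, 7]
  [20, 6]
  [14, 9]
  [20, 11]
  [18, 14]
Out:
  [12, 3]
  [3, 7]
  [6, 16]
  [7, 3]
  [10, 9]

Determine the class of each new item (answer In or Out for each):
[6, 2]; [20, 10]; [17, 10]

Out, In, In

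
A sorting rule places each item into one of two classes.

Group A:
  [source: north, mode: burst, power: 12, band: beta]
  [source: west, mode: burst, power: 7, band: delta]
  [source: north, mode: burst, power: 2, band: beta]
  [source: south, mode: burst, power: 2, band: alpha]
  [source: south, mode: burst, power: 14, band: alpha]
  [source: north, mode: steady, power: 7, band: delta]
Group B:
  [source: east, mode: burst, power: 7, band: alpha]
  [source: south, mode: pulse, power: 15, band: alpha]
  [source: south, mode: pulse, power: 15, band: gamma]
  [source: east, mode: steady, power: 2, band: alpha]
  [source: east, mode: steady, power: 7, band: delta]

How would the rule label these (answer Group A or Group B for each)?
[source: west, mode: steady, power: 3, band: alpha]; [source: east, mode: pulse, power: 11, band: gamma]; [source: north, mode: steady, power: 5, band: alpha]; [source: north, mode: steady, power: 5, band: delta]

Group A, Group B, Group A, Group A

The rule appears to be: source is not east AND power ≤ 14.
Group A: [source: west, mode: steady, power: 3, band: alpha], since source is west, power = 3. Group B: [source: east, mode: pulse, power: 11, band: gamma], since source is east, power = 11. Group A: [source: north, mode: steady, power: 5, band: alpha], since source is north, power = 5. Group A: [source: north, mode: steady, power: 5, band: delta], since source is north, power = 5.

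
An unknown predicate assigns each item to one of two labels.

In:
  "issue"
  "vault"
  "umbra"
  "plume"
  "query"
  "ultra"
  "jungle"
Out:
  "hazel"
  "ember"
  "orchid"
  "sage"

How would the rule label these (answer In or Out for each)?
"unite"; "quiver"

In, In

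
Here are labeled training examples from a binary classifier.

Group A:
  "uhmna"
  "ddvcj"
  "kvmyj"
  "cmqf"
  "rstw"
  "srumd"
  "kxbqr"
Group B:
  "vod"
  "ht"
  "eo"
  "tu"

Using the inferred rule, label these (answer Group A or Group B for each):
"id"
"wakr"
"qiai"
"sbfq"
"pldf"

The simplest hypothesis consistent with all the labels is: length ≥ 4.
Group B: "id", since length 2.
Group A: "wakr", since length 4.
Group A: "qiai", since length 4.
Group A: "sbfq", since length 4.
Group A: "pldf", since length 4.

Group B, Group A, Group A, Group A, Group A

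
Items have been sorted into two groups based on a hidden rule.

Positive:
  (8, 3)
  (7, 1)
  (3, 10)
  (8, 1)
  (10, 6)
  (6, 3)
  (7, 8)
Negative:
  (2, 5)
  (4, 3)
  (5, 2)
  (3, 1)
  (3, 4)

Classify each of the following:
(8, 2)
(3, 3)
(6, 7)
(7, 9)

The classifier is using: sum ≥ 8.
Positive: (8, 2), since 8+2 = 10. Negative: (3, 3), since 3+3 = 6. Positive: (6, 7), since 6+7 = 13. Positive: (7, 9), since 7+9 = 16.

Positive, Negative, Positive, Positive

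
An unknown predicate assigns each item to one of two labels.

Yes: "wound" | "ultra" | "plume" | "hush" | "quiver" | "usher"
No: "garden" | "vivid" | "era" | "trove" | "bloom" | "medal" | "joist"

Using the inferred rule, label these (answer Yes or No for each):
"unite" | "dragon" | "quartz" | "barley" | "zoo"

One predicate separates the groups cleanly: contains 'u'.
"unite" — has 'u', hence Yes.
"dragon" — no 'u', hence No.
"quartz" — has 'u', hence Yes.
"barley" — no 'u', hence No.
"zoo" — no 'u', hence No.

Yes, No, Yes, No, No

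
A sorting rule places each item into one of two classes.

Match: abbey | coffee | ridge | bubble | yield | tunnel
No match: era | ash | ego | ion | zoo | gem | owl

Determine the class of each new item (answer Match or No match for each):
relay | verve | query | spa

Every 'Match' example satisfies: length ≥ 5. None of the 'No match' examples do.
relay: length 5 — meets the rule, so Match. verve: length 5 — meets the rule, so Match. query: length 5 — meets the rule, so Match. spa: length 3 — doesn't qualify, so No match.

Match, Match, Match, No match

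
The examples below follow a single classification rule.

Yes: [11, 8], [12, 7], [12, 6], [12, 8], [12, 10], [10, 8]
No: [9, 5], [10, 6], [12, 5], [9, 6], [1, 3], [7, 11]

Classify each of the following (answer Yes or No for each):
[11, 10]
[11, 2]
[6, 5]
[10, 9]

The common property of the 'Yes' items is: first > second AND sum ≥ 18. No 'No' item has it.
[11, 10]: 11 > 10, 11+10 = 21, matches → Yes.
[11, 2]: 11 > 2, 11+2 = 13, fails the rule → No.
[6, 5]: 6 > 5, 6+5 = 11, fails the rule → No.
[10, 9]: 10 > 9, 10+9 = 19, matches → Yes.

Yes, No, No, Yes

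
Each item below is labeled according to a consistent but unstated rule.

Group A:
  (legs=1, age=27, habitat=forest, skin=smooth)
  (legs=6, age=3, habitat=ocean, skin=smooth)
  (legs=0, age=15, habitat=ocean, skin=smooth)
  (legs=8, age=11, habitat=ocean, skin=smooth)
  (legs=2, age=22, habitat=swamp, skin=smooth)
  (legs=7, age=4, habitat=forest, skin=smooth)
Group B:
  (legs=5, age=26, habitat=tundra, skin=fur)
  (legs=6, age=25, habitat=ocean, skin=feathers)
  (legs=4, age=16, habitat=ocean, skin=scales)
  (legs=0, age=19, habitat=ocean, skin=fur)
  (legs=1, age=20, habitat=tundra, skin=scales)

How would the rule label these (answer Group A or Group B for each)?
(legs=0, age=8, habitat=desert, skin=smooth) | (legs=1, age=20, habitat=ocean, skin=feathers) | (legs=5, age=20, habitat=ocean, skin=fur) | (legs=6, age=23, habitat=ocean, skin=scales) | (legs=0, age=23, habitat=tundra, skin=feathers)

Group A, Group B, Group B, Group B, Group B

Checking candidate rules against both groups, what survives is: skin is smooth.
(legs=0, age=8, habitat=desert, skin=smooth): skin is smooth — qualifies, so Group A. (legs=1, age=20, habitat=ocean, skin=feathers): skin is feathers — does not pass, so Group B. (legs=5, age=20, habitat=ocean, skin=fur): skin is fur — does not pass, so Group B. (legs=6, age=23, habitat=ocean, skin=scales): skin is scales — does not pass, so Group B. (legs=0, age=23, habitat=tundra, skin=feathers): skin is feathers — does not pass, so Group B.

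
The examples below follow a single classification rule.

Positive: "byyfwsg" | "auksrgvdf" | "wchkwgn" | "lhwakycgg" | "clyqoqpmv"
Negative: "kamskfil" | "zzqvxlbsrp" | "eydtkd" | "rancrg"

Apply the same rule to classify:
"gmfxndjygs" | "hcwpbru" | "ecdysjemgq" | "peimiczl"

Negative, Positive, Negative, Negative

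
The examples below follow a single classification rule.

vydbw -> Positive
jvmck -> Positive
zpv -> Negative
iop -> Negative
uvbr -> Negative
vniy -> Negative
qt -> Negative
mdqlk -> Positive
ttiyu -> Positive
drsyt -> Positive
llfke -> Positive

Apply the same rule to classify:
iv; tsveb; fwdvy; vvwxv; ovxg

The classifier is using: length 5.

Negative, Positive, Positive, Positive, Negative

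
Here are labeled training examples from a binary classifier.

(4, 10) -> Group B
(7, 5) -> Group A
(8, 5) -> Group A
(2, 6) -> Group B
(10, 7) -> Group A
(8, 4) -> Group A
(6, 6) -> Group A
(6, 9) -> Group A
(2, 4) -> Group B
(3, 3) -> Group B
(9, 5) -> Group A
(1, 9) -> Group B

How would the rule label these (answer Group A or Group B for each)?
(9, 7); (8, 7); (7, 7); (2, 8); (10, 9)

Group A, Group A, Group A, Group B, Group A

Every 'Group A' example satisfies: first ≥ 5. None of the 'Group B' examples do.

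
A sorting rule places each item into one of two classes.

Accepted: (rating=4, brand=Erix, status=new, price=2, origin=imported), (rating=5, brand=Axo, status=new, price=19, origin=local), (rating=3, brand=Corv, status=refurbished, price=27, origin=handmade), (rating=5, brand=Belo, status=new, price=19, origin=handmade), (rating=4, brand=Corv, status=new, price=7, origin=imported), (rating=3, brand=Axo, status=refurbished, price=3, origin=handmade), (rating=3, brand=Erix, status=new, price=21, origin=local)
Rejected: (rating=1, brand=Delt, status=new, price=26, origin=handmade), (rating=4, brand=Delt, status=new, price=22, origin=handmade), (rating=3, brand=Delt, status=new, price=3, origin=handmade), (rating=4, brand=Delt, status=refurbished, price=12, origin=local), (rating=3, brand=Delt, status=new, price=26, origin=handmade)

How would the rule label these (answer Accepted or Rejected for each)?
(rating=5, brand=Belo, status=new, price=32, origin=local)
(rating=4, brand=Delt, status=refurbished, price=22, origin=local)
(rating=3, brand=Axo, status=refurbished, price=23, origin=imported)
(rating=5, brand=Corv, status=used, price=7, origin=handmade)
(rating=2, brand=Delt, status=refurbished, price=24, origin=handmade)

Accepted, Rejected, Accepted, Accepted, Rejected

Comparing the two groups points to one rule — brand is not Delt.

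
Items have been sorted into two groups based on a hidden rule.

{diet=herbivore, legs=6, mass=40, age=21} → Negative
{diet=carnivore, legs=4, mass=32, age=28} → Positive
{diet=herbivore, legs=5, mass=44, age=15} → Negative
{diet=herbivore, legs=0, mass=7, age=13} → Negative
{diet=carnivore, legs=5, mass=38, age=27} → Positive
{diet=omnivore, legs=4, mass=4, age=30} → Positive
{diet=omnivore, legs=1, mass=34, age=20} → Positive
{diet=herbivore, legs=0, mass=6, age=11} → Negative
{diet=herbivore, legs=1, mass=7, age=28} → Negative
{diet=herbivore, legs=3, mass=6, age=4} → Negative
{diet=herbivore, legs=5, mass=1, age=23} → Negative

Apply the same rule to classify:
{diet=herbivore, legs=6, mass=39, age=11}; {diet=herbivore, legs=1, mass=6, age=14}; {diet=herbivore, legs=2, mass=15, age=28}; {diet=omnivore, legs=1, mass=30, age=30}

Negative, Negative, Negative, Positive

Every 'Positive' example satisfies: diet is not herbivore. None of the 'Negative' examples do.
{diet=herbivore, legs=6, mass=39, age=11}: diet is herbivore — does not fit, so Negative. {diet=herbivore, legs=1, mass=6, age=14}: diet is herbivore — does not fit, so Negative. {diet=herbivore, legs=2, mass=15, age=28}: diet is herbivore — does not fit, so Negative. {diet=omnivore, legs=1, mass=30, age=30}: diet is omnivore — has this property, so Positive.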